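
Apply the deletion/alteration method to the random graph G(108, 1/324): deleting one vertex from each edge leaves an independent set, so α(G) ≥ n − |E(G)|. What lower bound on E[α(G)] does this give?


E[|E(G)|] = C(108, 2)·p = 5778 · (1/324) = 107/6.
E[α(G)] ≥ n − E[|E(G)|] = 108 − 107/6 = 541/6.
Numerically: ≈ 90.1667.
(This is only a lower bound; the true E[α(G)] may be larger.)

E[α(G)] ≥ 541/6 ≈ 90.1667.


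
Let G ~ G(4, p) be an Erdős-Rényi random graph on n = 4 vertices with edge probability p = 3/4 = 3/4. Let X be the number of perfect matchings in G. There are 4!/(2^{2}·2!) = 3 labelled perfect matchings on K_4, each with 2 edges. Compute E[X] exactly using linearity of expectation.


K_4 has 4!/(2^{2}·2!) = 3 labelled perfect matchings.
For each such perfect matching H, let X_H = 1 if all 2 edges of H are present in G. Then P[X_H = 1] = p^{2} = (3/4)^{2} = 9/16.
By linearity of expectation: E[X] = Σ_H E[X_H] = 3 · p^{2} = 3 · 9/16 = 27/16.
Numerically: E[X] ≈ 1.6875.

E[X] = 3 · (3/4)^{2} = 27/16 ≈ 1.6875.


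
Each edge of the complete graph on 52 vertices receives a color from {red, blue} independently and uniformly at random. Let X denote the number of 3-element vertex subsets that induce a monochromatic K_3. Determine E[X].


Let X = Σ_S X_S over the C(52, 3) = 22100 subsets S of size 3, where X_S = 1 if the K_3 on S is monochromatic.
For a fixed S, the K_3 on S has C(3, 2) = 3 edges. P[all 3 edges red] = (1/2)^3, and likewise for blue, so P[monochromatic] = 2·(1/2)^3 = 2^{1 − 3} = 1/4.
By linearity: E[X] = C(52, 3) · 2^{1 − 3} = 22100 · 1/4 = 5525.
Numerically: E[X] ≈ 5525.000.

E[X] = C(52,3)·2^(1−C(3,2)) = 5525 ≈ 5525.000.


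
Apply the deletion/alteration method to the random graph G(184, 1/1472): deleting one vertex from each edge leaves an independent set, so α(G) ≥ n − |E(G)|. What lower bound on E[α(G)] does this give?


E[|E(G)|] = C(184, 2)·p = 16836 · (1/1472) = 183/16.
E[α(G)] ≥ n − E[|E(G)|] = 184 − 183/16 = 2761/16.
Numerically: ≈ 172.562.
(This is only a lower bound; the true E[α(G)] may be larger.)

E[α(G)] ≥ 2761/16 ≈ 172.562.


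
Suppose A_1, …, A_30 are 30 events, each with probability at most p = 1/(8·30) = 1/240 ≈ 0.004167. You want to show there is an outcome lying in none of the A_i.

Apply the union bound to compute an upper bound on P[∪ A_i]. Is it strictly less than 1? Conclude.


Union bound: P[∪_{i=1}^{30} A_i] ≤ Σ_i P[A_i] ≤ 30·p = 30·(1/240) = 1/8.
Numerically: 1/8 ≈ 0.125000.
Is 1/8 < 1? YES.
Since P[∪ A_i] ≤ 1/8 < 1, the complement has P[∩ A_i^c] ≥ 1 − 1/8 = 7/8 > 0, so some outcome avoids every A_i.

30·p = 1/8 ≈ 0.125000; existence CERTIFIED by the union bound.


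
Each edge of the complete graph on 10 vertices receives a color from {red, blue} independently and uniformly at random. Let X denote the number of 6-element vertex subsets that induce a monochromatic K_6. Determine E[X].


Let X = Σ_S X_S over the C(10, 6) = 210 subsets S of size 6, where X_S = 1 if the K_6 on S is monochromatic.
For a fixed S, the K_6 on S has C(6, 2) = 15 edges. P[all 15 edges red] = (1/2)^15, and likewise for blue, so P[monochromatic] = 2·(1/2)^15 = 2^{1 − 15} = 1/16384.
By linearity of expectation: E[X] = C(10, 6) · 2^{1 − 15} = 210 · 1/16384 = 105/8192.
Numerically: E[X] ≈ 0.012817.

E[X] = C(10,6)·2^(1−C(6,2)) = 105/8192 ≈ 0.012817.


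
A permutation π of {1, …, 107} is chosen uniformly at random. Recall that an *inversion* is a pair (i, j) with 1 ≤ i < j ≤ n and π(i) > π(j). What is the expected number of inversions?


Write X = Σ X_I over the C(107, 2) = 5671 pairs i < j, with X_I the indicator of one inversion.
There are 5671 indicators.
For each fixed pair i < j, the values π(i) and π(j) are two distinct elements of {1, …, 107} in uniformly random order; by symmetry P[π(i) > π(j)] = 1/2.
By linearity: E[X] = 5671 · (1/2) = C(107, 2) · (1/2) = 5671/2 = 5671/2 ≈ 2835.500000.

E[X] = 5671/2 = 2835.500000.


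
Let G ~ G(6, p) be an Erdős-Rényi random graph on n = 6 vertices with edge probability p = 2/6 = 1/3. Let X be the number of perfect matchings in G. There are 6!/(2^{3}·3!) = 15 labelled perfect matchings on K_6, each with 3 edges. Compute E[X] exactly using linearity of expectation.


K_6 has 6!/(2^{3}·3!) = 15 labelled perfect matchings.
For each such perfect matching H, let X_H = 1 if all 3 edges of H are present in G. Then P[X_H = 1] = p^{3} = (1/3)^{3} = 1/27.
By linearity of expectation: E[X] = Σ_H E[X_H] = 15 · p^{3} = 15 · 1/27 = 5/9.
Numerically: E[X] ≈ 0.55556.

E[X] = 15 · (1/3)^{3} = 5/9 ≈ 0.55556.


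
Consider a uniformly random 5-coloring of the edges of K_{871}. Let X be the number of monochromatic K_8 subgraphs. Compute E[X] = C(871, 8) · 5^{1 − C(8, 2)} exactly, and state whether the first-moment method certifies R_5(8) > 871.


E[X] = C(871, 8) · 5^{1 − 28} = 7954689371890086540 · 5^{−27} = 7954689371890086540/7450580596923828125.
As a reduced fraction: E[X] = 1590937874378017308/1490116119384765625 ≈ 1.068.
Is E[X] < 1? NO.
Since E[X] ≥ 1, the first-moment bound is inconclusive at n = 871; it does NOT by itself certify R_5(8) > 871.

E[X] = 1590937874378017308/1490116119384765625 ≈ 1.068; E[X] ≥ 1; first-moment method inconclusive here.


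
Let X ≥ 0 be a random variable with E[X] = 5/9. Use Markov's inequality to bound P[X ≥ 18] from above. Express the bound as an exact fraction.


μ = E[X] = 5/9, a = 18.
Markov: P[X ≥ 18] ≤ μ/a = (5/9)/18 = 5/162.
Numerically: ≈ 0.03086.
(Since a = 18 > μ = 0.55556, the bound 5/162 is < 1 and informative.)

P[X ≥ 18] ≤ 5/162 ≈ 0.03086.


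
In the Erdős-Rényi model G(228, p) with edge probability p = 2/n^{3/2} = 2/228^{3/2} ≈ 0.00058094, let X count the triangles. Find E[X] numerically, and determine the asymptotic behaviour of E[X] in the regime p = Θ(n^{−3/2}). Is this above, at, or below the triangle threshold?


Number of potential triangles: C(228, 3) = 1949476.
Each occurs with probability p³ ≈ (0.00058094)³ ≈ 1.9605737e-10.
By linearity: E[X] = C(228, 3)·p³ ≈ 1949476 · 1.9605737e-10 ≈ 0.00038.
Since α = 3/2 > 1, p = c/n^{3/2} = o(1/n) is below the triangle threshold p ~ 1/n. Asymptotically E[X] ~ (c³/6)·n^{3(1−α)} = (2³/6)·n^{-1.5} → 0, so by Markov's inequality G has no triangles w.h.p.

E[X] ≈ 0.00038; in regime p = Θ(1/n^{3/2}) E[X] tends to 0 (below the triangle threshold p ~ 1/n).


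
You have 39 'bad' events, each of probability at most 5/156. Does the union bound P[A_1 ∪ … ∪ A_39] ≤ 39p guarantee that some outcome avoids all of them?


Union bound: P[∪_{i=1}^{39} A_i] ≤ Σ_i P[A_i] ≤ 39·p = 39·(5/156) = 5/4.
Numerically: 5/4 ≈ 1.2500000.
Is 5/4 < 1? NO.
Since the bound 5/4 is ≥ 1, the union bound is uninformative here; it does NOT by itself certify existence.

39·p = 5/4 ≈ 1.2500000; existence NOT certified by the union bound.


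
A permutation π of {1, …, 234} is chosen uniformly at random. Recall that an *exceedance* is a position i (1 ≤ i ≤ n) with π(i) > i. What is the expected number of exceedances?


Write X = Σ_{i=1}^{234} X_i, where X_i = 1_{π(i) > i}.
For each fixed i, π(i) is uniform over {1, …, 234} (marginal of a uniform permutation), so P[π(i) > i] = (n − i)/n. Summing: Σ_{i=1}^{234} (n − i)/n = (0 + 1 + … + 233)/234 = 234(234 − 1)/(2·234) = (234 − 1)/2.
Hence E[X] = Σ_{i=1}^{234} (234 − i)/234 = 233/2 ≈ 116.5000.

E[X] = 233/2 = 116.5000.


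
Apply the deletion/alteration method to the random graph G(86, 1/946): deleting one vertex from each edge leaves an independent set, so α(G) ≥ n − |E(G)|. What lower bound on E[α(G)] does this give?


E[|E(G)|] = C(86, 2)·p = 3655 · (1/946) = 85/22.
E[α(G)] ≥ n − E[|E(G)|] = 86 − 85/22 = 1807/22.
Numerically: ≈ 82.13636.
(This is only a lower bound; the true E[α(G)] may be larger.)

E[α(G)] ≥ 1807/22 ≈ 82.13636.


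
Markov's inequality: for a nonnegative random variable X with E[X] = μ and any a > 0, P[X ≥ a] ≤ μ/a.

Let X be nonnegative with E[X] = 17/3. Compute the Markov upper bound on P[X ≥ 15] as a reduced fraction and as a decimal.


μ = E[X] = 17/3, a = 15.
Markov: P[X ≥ 15] ≤ μ/a = (17/3)/15 = 17/45.
Numerically: ≈ 0.37778.
(Since a = 15 > μ = 5.66667, the bound 17/45 is < 1 and informative.)

P[X ≥ 15] ≤ 17/45 ≈ 0.37778.


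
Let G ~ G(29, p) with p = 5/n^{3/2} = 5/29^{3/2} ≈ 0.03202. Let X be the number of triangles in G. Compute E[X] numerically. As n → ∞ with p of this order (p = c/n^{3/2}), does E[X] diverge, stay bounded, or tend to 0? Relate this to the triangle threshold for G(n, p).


Number of potential triangles: C(29, 3) = 3654.
Each occurs with probability p³ ≈ (0.03202)³ ≈ 3.281852e-05.
By linearity: E[X] = C(29, 3)·p³ ≈ 3654 · 3.281852e-05 ≈ 0.1199.
Since α = 3/2 > 1, p = c/n^{3/2} = o(1/n) is below the triangle threshold p ~ 1/n. Asymptotically E[X] ~ (c³/6)·n^{3(1−α)} = (5³/6)·n^{-1.5} → 0, so by Markov's inequality G has no triangles w.h.p.

E[X] ≈ 0.1199; in regime p = Θ(1/n^{3/2}) E[X] tends to 0 (below the triangle threshold p ~ 1/n).


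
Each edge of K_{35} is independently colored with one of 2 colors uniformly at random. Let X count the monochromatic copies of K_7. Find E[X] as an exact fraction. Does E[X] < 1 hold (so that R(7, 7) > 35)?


E[X] = C(35, 7) · 2^{1 − 21} = 6724520 · 2^{−20} = 6724520/1048576.
As a reduced fraction: E[X] = 840565/131072 ≈ 6.413.
Is E[X] < 1? NO.
Since E[X] ≥ 1, the first-moment bound is inconclusive at n = 35; it does NOT by itself certify R(7, 7) > 35.

E[X] = 840565/131072 ≈ 6.413; E[X] ≥ 1; first-moment method inconclusive here.


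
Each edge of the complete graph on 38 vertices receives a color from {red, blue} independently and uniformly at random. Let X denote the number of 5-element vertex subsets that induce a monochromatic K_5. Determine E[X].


Let X = Σ_S X_S over the C(38, 5) = 501942 subsets S of size 5, where X_S = 1 if the K_5 on S is monochromatic.
For a fixed S, the K_5 on S has C(5, 2) = 10 edges. P[all 10 edges red] = (1/2)^10, and likewise for blue, so P[monochromatic] = 2·(1/2)^10 = 2^{1 − 10} = 1/512.
Summing: E[X] = C(38, 5) · 2^{1 − 10} = 501942 · 1/512 = 250971/256.
Numerically: E[X] ≈ 980.355.

E[X] = C(38,5)·2^(1−C(5,2)) = 250971/256 ≈ 980.355.


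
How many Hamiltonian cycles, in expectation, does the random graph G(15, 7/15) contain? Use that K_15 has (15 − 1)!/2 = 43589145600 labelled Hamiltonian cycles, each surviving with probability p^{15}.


K_15 has (15 − 1)!/2 = 43589145600 labelled Hamiltonian cycles.
For each such Hamiltonian cycle H, let X_H = 1 if all 15 edges of H are present in G. Then P[X_H = 1] = p^{15} = (7/15)^{15} = 4747561509943/437893890380859375.
By linearity of expectation: E[X] = Σ_H E[X_H] = 43589145600 · p^{15} = 43589145600 · 4747561509943/437893890380859375 = 34064551424174695424/72081298828125.
Numerically: E[X] ≈ 4.726e+05.

E[X] = 43589145600 · (7/15)^{15} = 34064551424174695424/72081298828125 ≈ 4.726e+05.


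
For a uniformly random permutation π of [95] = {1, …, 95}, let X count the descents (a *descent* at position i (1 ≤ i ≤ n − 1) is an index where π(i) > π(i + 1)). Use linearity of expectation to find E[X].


Write X = Σ X_I over i = 1, …, 94, with X_I the indicator of one descent.
There are 94 indicators.
For each fixed i, the pair (π(i), π(i+1)) is a uniformly random ordered pair of distinct values from {1, …, 95}; by symmetry P[π(i) > π(i+1)] = 1/2.
By linearity: E[X] = 94 · (1/2) = (95 − 1) · (1/2) = 47 ≈ 47.0000.

E[X] = 47 = 47.0000.


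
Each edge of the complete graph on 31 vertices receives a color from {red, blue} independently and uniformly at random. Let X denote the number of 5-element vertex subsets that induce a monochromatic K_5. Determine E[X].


Let X = Σ_S X_S over the C(31, 5) = 169911 subsets S of size 5, where X_S = 1 if the K_5 on S is monochromatic.
For a fixed S, the K_5 on S has C(5, 2) = 10 edges. P[all 10 edges red] = (1/2)^10, and likewise for blue, so P[monochromatic] = 2·(1/2)^10 = 2^{1 − 10} = 1/512.
By linearity of expectation: E[X] = C(31, 5) · 2^{1 − 10} = 169911 · 1/512 = 169911/512.
Numerically: E[X] ≈ 331.85742.

E[X] = C(31,5)·2^(1−C(5,2)) = 169911/512 ≈ 331.85742.


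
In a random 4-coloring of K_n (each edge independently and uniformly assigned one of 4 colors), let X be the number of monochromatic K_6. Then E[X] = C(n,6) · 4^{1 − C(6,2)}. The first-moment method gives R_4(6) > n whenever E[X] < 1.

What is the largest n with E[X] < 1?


We need C(n, 6) · 4^{1 − 15} < 1, i.e. C(n, 6) < 4^{15 − 1} = 268435456.
Check values of n near the boundary:
  n = 74: C(74, 6) = 185250786; 185250786 < 268435456? YES
  n = 75: C(75, 6) = 201359550; 201359550 < 268435456? YES
  n = 76: C(76, 6) = 218618940; 218618940 < 268435456? YES
  n = 77: C(77, 6) = 237093780; 237093780 < 268435456? YES
  n = 78: C(78, 6) = 256851595; 256851595 < 268435456? YES
  n = 79: C(79, 6) = 277962685; 277962685 < 268435456? NO
  n = 80: C(80, 6) = 300500200; 300500200 < 268435456? NO
  n = 81: C(81, 6) = 324540216; 324540216 < 268435456? NO
The largest n with C(n, 6) < 268435456 is n = 78 (where E[X] = 256851595/268435456 ≈ 0.95685). Hence R_4(6) > 78, i.e. R_4(6) ≥ 79.

Largest n = 78; hence R_4(6) > 78.


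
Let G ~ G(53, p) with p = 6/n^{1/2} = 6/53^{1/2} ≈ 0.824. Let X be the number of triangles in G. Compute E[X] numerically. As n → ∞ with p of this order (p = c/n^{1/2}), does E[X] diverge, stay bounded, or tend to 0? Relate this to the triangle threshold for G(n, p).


Number of potential triangles: C(53, 3) = 23426.
Each occurs with probability p³ ≈ (0.824)³ ≈ 5.59809e-01.
By linearity: E[X] = C(53, 3)·p³ ≈ 23426 · 5.59809e-01 ≈ 13114.088.
Since α = 1/2 < 1, p = c/n^{1/2} ≫ 1/n is above the triangle threshold p ~ 1/n. Asymptotically E[X] ~ (c³/6)·n^{3(1−α)} = (6³/6)·n^{1.5} → ∞; triangles are abundant w.h.p.

E[X] ≈ 13114.088; in regime p = Θ(1/n^{1/2}) E[X] diverges (above the triangle threshold p ~ 1/n).


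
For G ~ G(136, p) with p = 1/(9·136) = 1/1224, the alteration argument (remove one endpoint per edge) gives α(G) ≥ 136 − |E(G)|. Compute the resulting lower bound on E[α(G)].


E[|E(G)|] = C(136, 2)·p = 9180 · (1/1224) = 15/2.
E[α(G)] ≥ n − E[|E(G)|] = 136 − 15/2 = 257/2.
Numerically: ≈ 128.500000.
(This is only a lower bound; the true E[α(G)] may be larger.)

E[α(G)] ≥ 257/2 ≈ 128.500000.


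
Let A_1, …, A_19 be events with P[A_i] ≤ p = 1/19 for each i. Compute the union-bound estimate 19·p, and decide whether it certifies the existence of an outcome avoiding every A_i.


Union bound: P[∪_{i=1}^{19} A_i] ≤ Σ_i P[A_i] ≤ 19·p = 19·(1/19) = 1.
Numerically: 1 ≈ 1.0000000.
Is 1 < 1? NO.
Since the bound 1 is ≥ 1, the union bound is uninformative here; it does NOT by itself certify existence.

19·p = 1 ≈ 1.0000000; existence NOT certified by the union bound.


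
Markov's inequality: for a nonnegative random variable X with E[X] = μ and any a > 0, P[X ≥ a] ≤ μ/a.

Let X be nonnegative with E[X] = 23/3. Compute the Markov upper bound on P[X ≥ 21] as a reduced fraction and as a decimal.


μ = E[X] = 23/3, a = 21.
Markov: P[X ≥ 21] ≤ μ/a = (23/3)/21 = 23/63.
Numerically: ≈ 0.3651.
(Since a = 21 > μ = 7.6667, the bound 23/63 is < 1 and informative.)

P[X ≥ 21] ≤ 23/63 ≈ 0.3651.


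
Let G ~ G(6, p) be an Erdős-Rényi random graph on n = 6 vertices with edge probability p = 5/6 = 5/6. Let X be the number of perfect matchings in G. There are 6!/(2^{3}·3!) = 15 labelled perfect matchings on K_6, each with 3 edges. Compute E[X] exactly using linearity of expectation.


K_6 has 6!/(2^{3}·3!) = 15 labelled perfect matchings.
For each such perfect matching H, let X_H = 1 if all 3 edges of H are present in G. Then P[X_H = 1] = p^{3} = (5/6)^{3} = 125/216.
Summing the indicators: E[X] = Σ_H E[X_H] = 15 · p^{3} = 15 · 125/216 = 625/72.
Numerically: E[X] ≈ 8.68056.

E[X] = 15 · (5/6)^{3} = 625/72 ≈ 8.68056.


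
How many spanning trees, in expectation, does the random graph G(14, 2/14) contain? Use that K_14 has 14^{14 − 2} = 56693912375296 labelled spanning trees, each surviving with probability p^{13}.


K_14 has 14^{14 − 2} = 56693912375296 labelled spanning trees.
For each such spanning tree H, let X_H = 1 if all 13 edges of H are present in G. Then P[X_H = 1] = p^{13} = (1/7)^{13} = 1/96889010407.
By linearity: E[X] = Σ_H E[X_H] = 56693912375296 · p^{13} = 56693912375296 · 1/96889010407 = 4096/7.
Numerically: E[X] ≈ 585.1.

E[X] = 56693912375296 · (1/7)^{13} = 4096/7 ≈ 585.1.


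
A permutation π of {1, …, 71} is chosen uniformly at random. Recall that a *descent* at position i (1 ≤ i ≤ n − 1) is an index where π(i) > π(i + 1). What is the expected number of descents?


Write X = Σ X_I over i = 1, …, 70, with X_I the indicator of one descent.
There are 70 indicators.
For each fixed i, the pair (π(i), π(i+1)) is a uniformly random ordered pair of distinct values from {1, …, 71}; by symmetry P[π(i) > π(i+1)] = 1/2.
By linearity: E[X] = 70 · (1/2) = (71 − 1) · (1/2) = 35 ≈ 35.000.

E[X] = 35 = 35.000.


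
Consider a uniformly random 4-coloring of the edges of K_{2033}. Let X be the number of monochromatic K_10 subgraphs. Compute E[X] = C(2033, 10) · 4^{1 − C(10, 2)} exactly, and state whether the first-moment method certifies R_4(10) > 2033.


E[X] = C(2033, 10) · 4^{1 − 45} = 325074373196988390113235240 · 4^{−44} = 325074373196988390113235240/309485009821345068724781056.
As a reduced fraction: E[X] = 40634296649623548764154405/38685626227668133590597632 ≈ 1.050372.
Is E[X] < 1? NO.
Since E[X] ≥ 1, the first-moment bound is inconclusive at n = 2033; it does NOT by itself certify R_4(10) > 2033.

E[X] = 40634296649623548764154405/38685626227668133590597632 ≈ 1.050372; E[X] ≥ 1; first-moment method inconclusive here.


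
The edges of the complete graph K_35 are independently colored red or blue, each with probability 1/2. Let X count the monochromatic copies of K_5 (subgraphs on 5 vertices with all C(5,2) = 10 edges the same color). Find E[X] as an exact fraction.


Let X = Σ_S X_S over the C(35, 5) = 324632 subsets S of size 5, where X_S = 1 if the K_5 on S is monochromatic.
For a fixed S, the K_5 on S has C(5, 2) = 10 edges. P[all 10 edges red] = (1/2)^10, and likewise for blue, so P[monochromatic] = 2·(1/2)^10 = 2^{1 − 10} = 1/512.
By linearity: E[X] = C(35, 5) · 2^{1 − 10} = 324632 · 1/512 = 40579/64.
Numerically: E[X] ≈ 634.046875.

E[X] = C(35,5)·2^(1−C(5,2)) = 40579/64 ≈ 634.046875.


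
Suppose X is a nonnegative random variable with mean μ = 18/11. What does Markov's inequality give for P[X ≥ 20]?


μ = E[X] = 18/11, a = 20.
Markov: P[X ≥ 20] ≤ μ/a = (18/11)/20 = 9/110.
Numerically: ≈ 0.0818.
(Since a = 20 > μ = 1.6364, the bound 9/110 is < 1 and informative.)

P[X ≥ 20] ≤ 9/110 ≈ 0.0818.


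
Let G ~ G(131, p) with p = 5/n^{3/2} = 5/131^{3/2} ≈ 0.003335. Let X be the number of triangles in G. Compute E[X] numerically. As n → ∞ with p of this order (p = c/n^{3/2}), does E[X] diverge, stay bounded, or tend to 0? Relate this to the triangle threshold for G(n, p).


Number of potential triangles: C(131, 3) = 366145.
Each occurs with probability p³ ≈ (0.003335)³ ≈ 3.708422e-08.
By linearity: E[X] = C(131, 3)·p³ ≈ 366145 · 3.708422e-08 ≈ 0.0136.
Since α = 3/2 > 1, p = c/n^{3/2} = o(1/n) is below the triangle threshold p ~ 1/n. Asymptotically E[X] ~ (c³/6)·n^{3(1−α)} = (5³/6)·n^{-1.5} → 0, so by Markov's inequality G has no triangles w.h.p.

E[X] ≈ 0.0136; in regime p = Θ(1/n^{3/2}) E[X] tends to 0 (below the triangle threshold p ~ 1/n).


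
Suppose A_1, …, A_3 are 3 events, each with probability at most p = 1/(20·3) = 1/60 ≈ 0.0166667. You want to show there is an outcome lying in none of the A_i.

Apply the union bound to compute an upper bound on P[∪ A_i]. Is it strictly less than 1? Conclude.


Union bound: P[∪_{i=1}^{3} A_i] ≤ Σ_i P[A_i] ≤ 3·p = 3·(1/60) = 1/20.
Numerically: 1/20 ≈ 0.0500000.
Is 1/20 < 1? YES.
Since P[∪ A_i] ≤ 1/20 < 1, the complement has P[∩ A_i^c] ≥ 1 − 1/20 = 19/20 > 0, so some outcome avoids every A_i.

3·p = 1/20 ≈ 0.0500000; existence CERTIFIED by the union bound.


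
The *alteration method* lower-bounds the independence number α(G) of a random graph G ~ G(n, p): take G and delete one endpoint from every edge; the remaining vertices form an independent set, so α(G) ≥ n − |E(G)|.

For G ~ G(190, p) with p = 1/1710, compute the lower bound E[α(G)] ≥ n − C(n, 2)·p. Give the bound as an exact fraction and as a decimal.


E[|E(G)|] = C(190, 2)·p = 17955 · (1/1710) = 21/2.
E[α(G)] ≥ n − E[|E(G)|] = 190 − 21/2 = 359/2.
Numerically: ≈ 179.500.
(This is only a lower bound; the true E[α(G)] may be larger.)

E[α(G)] ≥ 359/2 ≈ 179.500.


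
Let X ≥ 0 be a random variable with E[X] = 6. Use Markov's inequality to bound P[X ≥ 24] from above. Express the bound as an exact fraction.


μ = E[X] = 6, a = 24.
Markov: P[X ≥ 24] ≤ μ/a = (6)/24 = 1/4.
Numerically: ≈ 0.250.
(Since a = 24 > μ = 6.000, the bound 1/4 is < 1 and informative.)

P[X ≥ 24] ≤ 1/4 ≈ 0.250.


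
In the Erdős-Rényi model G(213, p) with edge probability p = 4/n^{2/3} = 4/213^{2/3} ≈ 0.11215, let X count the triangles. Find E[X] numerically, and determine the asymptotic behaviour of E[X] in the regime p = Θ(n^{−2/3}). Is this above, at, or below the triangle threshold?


Number of potential triangles: C(213, 3) = 1587986.
Each occurs with probability p³ ≈ (0.11215)³ ≈ 1.4106549e-03.
By linearity: E[X] = C(213, 3)·p³ ≈ 1587986 · 1.4106549e-03 ≈ 2240.10016.
Since α = 2/3 < 1, p = c/n^{2/3} ≫ 1/n is above the triangle threshold p ~ 1/n. Asymptotically E[X] ~ (c³/6)·n^{3(1−α)} = (4³/6)·n^{1} → ∞; triangles are abundant w.h.p.

E[X] ≈ 2240.10016; in regime p = Θ(1/n^{2/3}) E[X] diverges (above the triangle threshold p ~ 1/n).


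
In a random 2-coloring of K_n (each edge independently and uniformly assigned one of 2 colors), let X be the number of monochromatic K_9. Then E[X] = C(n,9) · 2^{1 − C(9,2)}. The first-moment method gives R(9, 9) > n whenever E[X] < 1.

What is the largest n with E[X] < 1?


We need C(n, 9) · 2^{1 − 36} < 1, i.e. C(n, 9) < 2^{36 − 1} = 34359738368.
Check values of n near the boundary:
  n = 61: C(61, 9) = 17341763505; 17341763505 < 34359738368? YES
  n = 62: C(62, 9) = 20286591270; 20286591270 < 34359738368? YES
  n = 63: C(63, 9) = 23667689815; 23667689815 < 34359738368? YES
  n = 64: C(64, 9) = 27540584512; 27540584512 < 34359738368? YES
  n = 65: C(65, 9) = 31966749880; 31966749880 < 34359738368? YES
  n = 66: C(66, 9) = 37014131440; 37014131440 < 34359738368? NO
  n = 67: C(67, 9) = 42757703560; 42757703560 < 34359738368? NO
  n = 68: C(68, 9) = 49280065120; 49280065120 < 34359738368? NO
The largest n with C(n, 9) < 34359738368 is n = 65 (where E[X] = 3995843735/4294967296 ≈ 0.9303549). Hence R(9, 9) > 65, i.e. R(9, 9) ≥ 66.

Largest n = 65; hence R(9, 9) > 65.


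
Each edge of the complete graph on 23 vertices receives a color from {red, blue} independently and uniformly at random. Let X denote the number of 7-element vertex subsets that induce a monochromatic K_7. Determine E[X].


Let X = Σ_S X_S over the C(23, 7) = 245157 subsets S of size 7, where X_S = 1 if the K_7 on S is monochromatic.
For a fixed S, the K_7 on S has C(7, 2) = 21 edges. P[all 21 edges red] = (1/2)^21, and likewise for blue, so P[monochromatic] = 2·(1/2)^21 = 2^{1 − 21} = 1/1048576.
By linearity of expectation: E[X] = C(23, 7) · 2^{1 − 21} = 245157 · 1/1048576 = 245157/1048576.
Numerically: E[X] ≈ 0.233800.

E[X] = C(23,7)·2^(1−C(7,2)) = 245157/1048576 ≈ 0.233800.


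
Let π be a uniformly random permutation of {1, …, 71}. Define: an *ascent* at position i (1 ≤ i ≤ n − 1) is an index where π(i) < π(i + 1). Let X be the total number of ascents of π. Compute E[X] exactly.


Write X = Σ X_I over i = 1, …, 70, with X_I the indicator of one ascent.
There are 70 indicators.
For each fixed i, the pair (π(i), π(i+1)) is a uniformly random ordered pair of distinct values from {1, …, 71}; by symmetry P[π(i) < π(i+1)] = 1/2.
By linearity: E[X] = 70 · (1/2) = (71 − 1) · (1/2) = 35 ≈ 35.0000.

E[X] = 35 = 35.0000.


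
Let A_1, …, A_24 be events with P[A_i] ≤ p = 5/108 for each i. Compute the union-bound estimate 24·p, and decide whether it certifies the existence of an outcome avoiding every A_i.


Union bound: P[∪_{i=1}^{24} A_i] ≤ Σ_i P[A_i] ≤ 24·p = 24·(5/108) = 10/9.
Numerically: 10/9 ≈ 1.111111.
Is 10/9 < 1? NO.
Since the bound 10/9 is ≥ 1, the union bound is uninformative here; it does NOT by itself certify existence.

24·p = 10/9 ≈ 1.111111; existence NOT certified by the union bound.


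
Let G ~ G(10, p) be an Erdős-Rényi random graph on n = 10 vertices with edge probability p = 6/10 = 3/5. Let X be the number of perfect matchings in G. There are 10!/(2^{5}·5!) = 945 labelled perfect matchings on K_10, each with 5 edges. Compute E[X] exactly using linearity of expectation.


K_10 has 10!/(2^{5}·5!) = 945 labelled perfect matchings.
For each such perfect matching H, let X_H = 1 if all 5 edges of H are present in G. Then P[X_H = 1] = p^{5} = (3/5)^{5} = 243/3125.
Summing the indicators: E[X] = Σ_H E[X_H] = 945 · p^{5} = 945 · 243/3125 = 45927/625.
Numerically: E[X] ≈ 73.5.

E[X] = 945 · (3/5)^{5} = 45927/625 ≈ 73.5.


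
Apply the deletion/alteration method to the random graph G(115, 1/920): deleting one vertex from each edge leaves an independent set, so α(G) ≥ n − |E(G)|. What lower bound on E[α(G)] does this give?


E[|E(G)|] = C(115, 2)·p = 6555 · (1/920) = 57/8.
E[α(G)] ≥ n − E[|E(G)|] = 115 − 57/8 = 863/8.
Numerically: ≈ 107.87500.
(This is only a lower bound; the true E[α(G)] may be larger.)

E[α(G)] ≥ 863/8 ≈ 107.87500.


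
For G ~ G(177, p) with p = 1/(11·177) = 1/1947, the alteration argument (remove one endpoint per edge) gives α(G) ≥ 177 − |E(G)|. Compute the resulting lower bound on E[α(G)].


E[|E(G)|] = C(177, 2)·p = 15576 · (1/1947) = 8.
E[α(G)] ≥ n − E[|E(G)|] = 177 − 8 = 169.
Numerically: ≈ 169.00000.
(This is only a lower bound; the true E[α(G)] may be larger.)

E[α(G)] ≥ 169 ≈ 169.00000.


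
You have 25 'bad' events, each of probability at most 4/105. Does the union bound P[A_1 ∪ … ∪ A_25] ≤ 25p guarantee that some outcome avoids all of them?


Union bound: P[∪_{i=1}^{25} A_i] ≤ Σ_i P[A_i] ≤ 25·p = 25·(4/105) = 20/21.
Numerically: 20/21 ≈ 0.95238.
Is 20/21 < 1? YES.
Since P[∪ A_i] ≤ 20/21 < 1, the complement has P[∩ A_i^c] ≥ 1 − 20/21 = 1/21 > 0, so some outcome avoids every A_i.

25·p = 20/21 ≈ 0.95238; existence CERTIFIED by the union bound.


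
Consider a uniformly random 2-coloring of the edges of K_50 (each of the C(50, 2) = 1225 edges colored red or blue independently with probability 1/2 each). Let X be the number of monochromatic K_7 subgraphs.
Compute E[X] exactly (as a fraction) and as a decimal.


Let X = Σ_S X_S over the C(50, 7) = 99884400 subsets S of size 7, where X_S = 1 if the K_7 on S is monochromatic.
For a fixed S, the K_7 on S has C(7, 2) = 21 edges. P[all 21 edges red] = (1/2)^21, and likewise for blue, so P[monochromatic] = 2·(1/2)^21 = 2^{1 − 21} = 1/1048576.
By linearity of expectation: E[X] = C(50, 7) · 2^{1 − 21} = 99884400 · 1/1048576 = 6242775/65536.
Numerically: E[X] ≈ 95.257.

E[X] = C(50,7)·2^(1−C(7,2)) = 6242775/65536 ≈ 95.257.


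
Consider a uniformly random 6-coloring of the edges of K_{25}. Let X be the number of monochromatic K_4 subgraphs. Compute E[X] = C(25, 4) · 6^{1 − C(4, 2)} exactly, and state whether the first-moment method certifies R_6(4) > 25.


E[X] = C(25, 4) · 6^{1 − 6} = 12650 · 6^{−5} = 12650/7776.
As a reduced fraction: E[X] = 6325/3888 ≈ 1.62680.
Is E[X] < 1? NO.
Since E[X] ≥ 1, the first-moment bound is inconclusive at n = 25; it does NOT by itself certify R_6(4) > 25.

E[X] = 6325/3888 ≈ 1.62680; E[X] ≥ 1; first-moment method inconclusive here.


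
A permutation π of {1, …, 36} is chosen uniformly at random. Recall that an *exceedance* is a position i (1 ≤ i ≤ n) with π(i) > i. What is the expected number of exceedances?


Write X = Σ_{i=1}^{36} X_i, where X_i = 1_{π(i) > i}.
For each fixed i, π(i) is uniform over {1, …, 36} (marginal of a uniform permutation), so P[π(i) > i] = (n − i)/n. Summing: Σ_{i=1}^{36} (n − i)/n = (0 + 1 + … + 35)/36 = 36(36 − 1)/(2·36) = (36 − 1)/2.
Hence E[X] = Σ_{i=1}^{36} (36 − i)/36 = 35/2 ≈ 17.500.

E[X] = 35/2 = 17.500.


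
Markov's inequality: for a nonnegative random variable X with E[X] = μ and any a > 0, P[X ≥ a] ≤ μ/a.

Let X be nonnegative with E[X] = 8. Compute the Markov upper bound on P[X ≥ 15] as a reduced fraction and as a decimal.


μ = E[X] = 8, a = 15.
Markov: P[X ≥ 15] ≤ μ/a = (8)/15 = 8/15.
Numerically: ≈ 0.533333.
(Since a = 15 > μ = 8.000000, the bound 8/15 is < 1 and informative.)

P[X ≥ 15] ≤ 8/15 ≈ 0.533333.


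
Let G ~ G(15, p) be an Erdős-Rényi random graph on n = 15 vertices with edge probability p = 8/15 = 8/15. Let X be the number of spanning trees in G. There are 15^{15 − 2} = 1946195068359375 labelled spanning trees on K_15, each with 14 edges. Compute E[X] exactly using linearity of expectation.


K_15 has 15^{15 − 2} = 1946195068359375 labelled spanning trees.
For each such spanning tree H, let X_H = 1 if all 14 edges of H are present in G. Then P[X_H = 1] = p^{14} = (8/15)^{14} = 4398046511104/29192926025390625.
By linearity: E[X] = Σ_H E[X_H] = 1946195068359375 · p^{14} = 1946195068359375 · 4398046511104/29192926025390625 = 4398046511104/15.
Numerically: E[X] ≈ 2.932e+11.

E[X] = 1946195068359375 · (8/15)^{14} = 4398046511104/15 ≈ 2.932e+11.


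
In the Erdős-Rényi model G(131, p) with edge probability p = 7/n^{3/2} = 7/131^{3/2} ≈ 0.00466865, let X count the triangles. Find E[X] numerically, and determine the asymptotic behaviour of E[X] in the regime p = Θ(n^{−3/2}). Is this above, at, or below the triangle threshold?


Number of potential triangles: C(131, 3) = 366145.
Each occurs with probability p³ ≈ (0.00466865)³ ≈ 1.01759108e-07.
By linearity: E[X] = C(131, 3)·p³ ≈ 366145 · 1.01759108e-07 ≈ 0.037259.
Since α = 3/2 > 1, p = c/n^{3/2} = o(1/n) is below the triangle threshold p ~ 1/n. Asymptotically E[X] ~ (c³/6)·n^{3(1−α)} = (7³/6)·n^{-1.5} → 0, so by Markov's inequality G has no triangles w.h.p.

E[X] ≈ 0.037259; in regime p = Θ(1/n^{3/2}) E[X] tends to 0 (below the triangle threshold p ~ 1/n).


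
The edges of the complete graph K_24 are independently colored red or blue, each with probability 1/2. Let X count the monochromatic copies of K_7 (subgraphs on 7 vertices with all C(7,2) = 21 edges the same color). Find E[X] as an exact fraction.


Let X = Σ_S X_S over the C(24, 7) = 346104 subsets S of size 7, where X_S = 1 if the K_7 on S is monochromatic.
For a fixed S, the K_7 on S has C(7, 2) = 21 edges. P[all 21 edges red] = (1/2)^21, and likewise for blue, so P[monochromatic] = 2·(1/2)^21 = 2^{1 − 21} = 1/1048576.
By linearity: E[X] = C(24, 7) · 2^{1 − 21} = 346104 · 1/1048576 = 43263/131072.
Numerically: E[X] ≈ 0.33007.

E[X] = C(24,7)·2^(1−C(7,2)) = 43263/131072 ≈ 0.33007.


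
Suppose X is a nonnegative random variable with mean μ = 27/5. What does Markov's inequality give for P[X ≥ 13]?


μ = E[X] = 27/5, a = 13.
Markov: P[X ≥ 13] ≤ μ/a = (27/5)/13 = 27/65.
Numerically: ≈ 0.415.
(Since a = 13 > μ = 5.400, the bound 27/65 is < 1 and informative.)

P[X ≥ 13] ≤ 27/65 ≈ 0.415.


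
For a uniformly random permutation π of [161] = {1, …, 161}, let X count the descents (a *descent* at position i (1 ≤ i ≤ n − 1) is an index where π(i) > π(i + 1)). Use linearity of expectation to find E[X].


Write X = Σ X_I over i = 1, …, 160, with X_I the indicator of one descent.
There are 160 indicators.
For each fixed i, the pair (π(i), π(i+1)) is a uniformly random ordered pair of distinct values from {1, …, 161}; by symmetry P[π(i) > π(i+1)] = 1/2.
By linearity: E[X] = 160 · (1/2) = (161 − 1) · (1/2) = 80 ≈ 80.0000.

E[X] = 80 = 80.0000.


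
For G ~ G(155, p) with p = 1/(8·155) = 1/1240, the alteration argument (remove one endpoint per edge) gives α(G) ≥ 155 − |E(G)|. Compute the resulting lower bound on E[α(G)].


E[|E(G)|] = C(155, 2)·p = 11935 · (1/1240) = 77/8.
E[α(G)] ≥ n − E[|E(G)|] = 155 − 77/8 = 1163/8.
Numerically: ≈ 145.3750.
(This is only a lower bound; the true E[α(G)] may be larger.)

E[α(G)] ≥ 1163/8 ≈ 145.3750.


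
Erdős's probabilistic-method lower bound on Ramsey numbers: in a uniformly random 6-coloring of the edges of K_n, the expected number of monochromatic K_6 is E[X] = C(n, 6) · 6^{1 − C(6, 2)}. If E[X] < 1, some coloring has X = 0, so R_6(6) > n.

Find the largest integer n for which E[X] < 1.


We need C(n, 6) · 6^{1 − 15} < 1, i.e. C(n, 6) < 6^{15 − 1} = 78364164096.
Check values of n near the boundary:
  n = 194: C(194, 6) = 68482017072; 68482017072 < 78364164096? YES
  n = 195: C(195, 6) = 70656049360; 70656049360 < 78364164096? YES
  n = 196: C(196, 6) = 72887293024; 72887293024 < 78364164096? YES
  n = 197: C(197, 6) = 75176946208; 75176946208 < 78364164096? YES
  n = 198: C(198, 6) = 77526225777; 77526225777 < 78364164096? YES
  n = 199: C(199, 6) = 79936367511; 79936367511 < 78364164096? NO
  n = 200: C(200, 6) = 82408626300; 82408626300 < 78364164096? NO
  n = 201: C(201, 6) = 84944276340; 84944276340 < 78364164096? NO
The largest n with C(n, 6) < 78364164096 is n = 198 (where E[X] = 25842075259/26121388032 ≈ 0.989307). Hence R_6(6) > 198, i.e. R_6(6) ≥ 199.

Largest n = 198; hence R_6(6) > 198.


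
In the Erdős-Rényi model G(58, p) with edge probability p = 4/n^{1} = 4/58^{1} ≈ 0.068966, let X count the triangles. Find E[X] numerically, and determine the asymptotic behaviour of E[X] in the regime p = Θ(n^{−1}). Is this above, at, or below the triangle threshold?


Number of potential triangles: C(58, 3) = 30856.
Each occurs with probability p³ ≈ (0.068966)³ ≈ 3.2801673e-04.
By linearity: E[X] = C(58, 3)·p³ ≈ 30856 · 3.2801673e-04 ≈ 10.12128.
Here α = 1, so p = 4/n is exactly at the triangle threshold p ~ 1/n. Asymptotically E[X] → c³/6 = 4³/6 = 32/3 ≈ 10.66667, a bounded constant. In this regime the triangle count is asymptotically Poisson(c³/6).

E[X] ≈ 10.12128; in regime p = Θ(1/n^{1}) E[X] stays bounded (at the triangle threshold p ~ 1/n).


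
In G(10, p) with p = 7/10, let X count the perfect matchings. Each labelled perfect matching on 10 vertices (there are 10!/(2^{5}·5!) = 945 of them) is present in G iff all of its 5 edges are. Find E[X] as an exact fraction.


K_10 has 10!/(2^{5}·5!) = 945 labelled perfect matchings.
For each such perfect matching H, let X_H = 1 if all 5 edges of H are present in G. Then P[X_H = 1] = p^{5} = (7/10)^{5} = 16807/100000.
By linearity of expectation: E[X] = Σ_H E[X_H] = 945 · p^{5} = 945 · 16807/100000 = 3176523/20000.
Numerically: E[X] ≈ 158.8.

E[X] = 945 · (7/10)^{5} = 3176523/20000 ≈ 158.8.


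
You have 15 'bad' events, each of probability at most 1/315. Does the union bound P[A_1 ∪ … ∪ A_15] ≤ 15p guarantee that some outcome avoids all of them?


Union bound: P[∪_{i=1}^{15} A_i] ≤ Σ_i P[A_i] ≤ 15·p = 15·(1/315) = 1/21.
Numerically: 1/21 ≈ 0.047619.
Is 1/21 < 1? YES.
Since P[∪ A_i] ≤ 1/21 < 1, the complement has P[∩ A_i^c] ≥ 1 − 1/21 = 20/21 > 0, so some outcome avoids every A_i.

15·p = 1/21 ≈ 0.047619; existence CERTIFIED by the union bound.


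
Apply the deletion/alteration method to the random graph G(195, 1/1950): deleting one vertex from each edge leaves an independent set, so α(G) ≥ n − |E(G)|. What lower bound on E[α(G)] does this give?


E[|E(G)|] = C(195, 2)·p = 18915 · (1/1950) = 97/10.
E[α(G)] ≥ n − E[|E(G)|] = 195 − 97/10 = 1853/10.
Numerically: ≈ 185.300.
(This is only a lower bound; the true E[α(G)] may be larger.)

E[α(G)] ≥ 1853/10 ≈ 185.300.


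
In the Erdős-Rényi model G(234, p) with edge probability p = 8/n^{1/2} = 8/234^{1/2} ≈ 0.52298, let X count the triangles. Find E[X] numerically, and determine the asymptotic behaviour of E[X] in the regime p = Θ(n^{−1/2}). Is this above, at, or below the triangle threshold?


Number of potential triangles: C(234, 3) = 2108184.
Each occurs with probability p³ ≈ (0.52298)³ ≈ 1.4303627e-01.
By linearity: E[X] = C(234, 3)·p³ ≈ 2108184 · 1.4303627e-01 ≈ 301546.77478.
Since α = 1/2 < 1, p = c/n^{1/2} ≫ 1/n is above the triangle threshold p ~ 1/n. Asymptotically E[X] ~ (c³/6)·n^{3(1−α)} = (8³/6)·n^{1.5} → ∞; triangles are abundant w.h.p.

E[X] ≈ 301546.77478; in regime p = Θ(1/n^{1/2}) E[X] diverges (above the triangle threshold p ~ 1/n).


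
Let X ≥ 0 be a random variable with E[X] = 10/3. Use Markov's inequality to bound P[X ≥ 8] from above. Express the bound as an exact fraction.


μ = E[X] = 10/3, a = 8.
Markov: P[X ≥ 8] ≤ μ/a = (10/3)/8 = 5/12.
Numerically: ≈ 0.4167.
(Since a = 8 > μ = 3.3333, the bound 5/12 is < 1 and informative.)

P[X ≥ 8] ≤ 5/12 ≈ 0.4167.


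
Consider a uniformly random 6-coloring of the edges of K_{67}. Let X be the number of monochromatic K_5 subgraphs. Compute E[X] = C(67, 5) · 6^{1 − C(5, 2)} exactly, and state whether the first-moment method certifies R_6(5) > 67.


E[X] = C(67, 5) · 6^{1 − 10} = 9657648 · 6^{−9} = 9657648/10077696.
As a reduced fraction: E[X] = 67067/69984 ≈ 0.95832.
Is E[X] < 1? YES.
Since E[X] < 1, there exists a 6-coloring of K_{67} with no monochromatic K_5; hence R_6(5) > 67.

E[X] = 67067/69984 ≈ 0.95832; E[X] < 1, so R_6(5) > 67.


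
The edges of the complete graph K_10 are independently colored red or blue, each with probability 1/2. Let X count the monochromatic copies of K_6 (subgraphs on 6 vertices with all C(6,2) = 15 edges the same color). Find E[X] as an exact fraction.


Let X = Σ_S X_S over the C(10, 6) = 210 subsets S of size 6, where X_S = 1 if the K_6 on S is monochromatic.
For a fixed S, the K_6 on S has C(6, 2) = 15 edges. P[all 15 edges red] = (1/2)^15, and likewise for blue, so P[monochromatic] = 2·(1/2)^15 = 2^{1 − 15} = 1/16384.
By linearity: E[X] = C(10, 6) · 2^{1 − 15} = 210 · 1/16384 = 105/8192.
Numerically: E[X] ≈ 0.013.

E[X] = C(10,6)·2^(1−C(6,2)) = 105/8192 ≈ 0.013.


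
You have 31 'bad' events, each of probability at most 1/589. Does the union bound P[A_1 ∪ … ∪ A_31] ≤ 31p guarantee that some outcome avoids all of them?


Union bound: P[∪_{i=1}^{31} A_i] ≤ Σ_i P[A_i] ≤ 31·p = 31·(1/589) = 1/19.
Numerically: 1/19 ≈ 0.0526316.
Is 1/19 < 1? YES.
Since P[∪ A_i] ≤ 1/19 < 1, the complement has P[∩ A_i^c] ≥ 1 − 1/19 = 18/19 > 0, so some outcome avoids every A_i.

31·p = 1/19 ≈ 0.0526316; existence CERTIFIED by the union bound.


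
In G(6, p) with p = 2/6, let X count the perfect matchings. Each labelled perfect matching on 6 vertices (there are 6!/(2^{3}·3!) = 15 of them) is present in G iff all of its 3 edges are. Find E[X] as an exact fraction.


K_6 has 6!/(2^{3}·3!) = 15 labelled perfect matchings.
For each such perfect matching H, let X_H = 1 if all 3 edges of H are present in G. Then P[X_H = 1] = p^{3} = (1/3)^{3} = 1/27.
By linearity of expectation: E[X] = Σ_H E[X_H] = 15 · p^{3} = 15 · 1/27 = 5/9.
Numerically: E[X] ≈ 0.55556.

E[X] = 15 · (1/3)^{3} = 5/9 ≈ 0.55556.


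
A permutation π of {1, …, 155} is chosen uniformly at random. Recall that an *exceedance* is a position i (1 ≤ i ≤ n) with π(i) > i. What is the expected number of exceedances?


Write X = Σ_{i=1}^{155} X_i, where X_i = 1_{π(i) > i}.
For each fixed i, π(i) is uniform over {1, …, 155} (marginal of a uniform permutation), so P[π(i) > i] = (n − i)/n. Summing: Σ_{i=1}^{155} (n − i)/n = (0 + 1 + … + 154)/155 = 155(155 − 1)/(2·155) = (155 − 1)/2.
Hence E[X] = Σ_{i=1}^{155} (155 − i)/155 = 77 ≈ 77.000.

E[X] = 77 = 77.000.
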